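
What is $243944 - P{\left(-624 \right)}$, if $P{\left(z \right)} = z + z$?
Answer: $245192$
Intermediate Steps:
$P{\left(z \right)} = 2 z$
$243944 - P{\left(-624 \right)} = 243944 - 2 \left(-624\right) = 243944 - -1248 = 243944 + 1248 = 245192$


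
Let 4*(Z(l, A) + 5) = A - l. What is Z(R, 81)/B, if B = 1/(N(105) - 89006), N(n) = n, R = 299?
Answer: 10579219/2 ≈ 5.2896e+6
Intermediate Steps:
Z(l, A) = -5 - l/4 + A/4 (Z(l, A) = -5 + (A - l)/4 = -5 + (-l/4 + A/4) = -5 - l/4 + A/4)
B = -1/88901 (B = 1/(105 - 89006) = 1/(-88901) = -1/88901 ≈ -1.1248e-5)
Z(R, 81)/B = (-5 - ¼*299 + (¼)*81)/(-1/88901) = (-5 - 299/4 + 81/4)*(-88901) = -119/2*(-88901) = 10579219/2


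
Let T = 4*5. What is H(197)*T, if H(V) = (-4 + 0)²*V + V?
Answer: 66980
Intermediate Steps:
T = 20
H(V) = 17*V (H(V) = (-4)²*V + V = 16*V + V = 17*V)
H(197)*T = (17*197)*20 = 3349*20 = 66980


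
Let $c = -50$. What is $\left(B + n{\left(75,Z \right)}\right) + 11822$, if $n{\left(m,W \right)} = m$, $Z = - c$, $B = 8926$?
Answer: $20823$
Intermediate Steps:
$Z = 50$ ($Z = \left(-1\right) \left(-50\right) = 50$)
$\left(B + n{\left(75,Z \right)}\right) + 11822 = \left(8926 + 75\right) + 11822 = 9001 + 11822 = 20823$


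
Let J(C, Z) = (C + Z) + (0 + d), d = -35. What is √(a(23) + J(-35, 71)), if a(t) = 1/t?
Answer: 2*√138/23 ≈ 1.0215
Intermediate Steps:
J(C, Z) = -35 + C + Z (J(C, Z) = (C + Z) + (0 - 35) = (C + Z) - 35 = -35 + C + Z)
√(a(23) + J(-35, 71)) = √(1/23 + (-35 - 35 + 71)) = √(1/23 + 1) = √(24/23) = 2*√138/23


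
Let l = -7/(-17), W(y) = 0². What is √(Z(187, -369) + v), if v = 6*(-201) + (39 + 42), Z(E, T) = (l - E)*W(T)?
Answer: 15*I*√5 ≈ 33.541*I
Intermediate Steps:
W(y) = 0
l = 7/17 (l = -7*(-1/17) = 7/17 ≈ 0.41176)
Z(E, T) = 0 (Z(E, T) = (7/17 - E)*0 = 0)
v = -1125 (v = -1206 + 81 = -1125)
√(Z(187, -369) + v) = √(0 - 1125) = √(-1125) = 15*I*√5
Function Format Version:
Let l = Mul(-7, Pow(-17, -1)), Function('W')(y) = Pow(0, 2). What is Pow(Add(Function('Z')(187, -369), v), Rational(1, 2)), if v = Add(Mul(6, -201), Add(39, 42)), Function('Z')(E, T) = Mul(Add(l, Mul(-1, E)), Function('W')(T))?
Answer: Mul(15, I, Pow(5, Rational(1, 2))) ≈ Mul(33.541, I)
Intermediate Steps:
Function('W')(y) = 0
l = Rational(7, 17) (l = Mul(-7, Rational(-1, 17)) = Rational(7, 17) ≈ 0.41176)
Function('Z')(E, T) = 0 (Function('Z')(E, T) = Mul(Add(Rational(7, 17), Mul(-1, E)), 0) = 0)
v = -1125 (v = Add(-1206, 81) = -1125)
Pow(Add(Function('Z')(187, -369), v), Rational(1, 2)) = Pow(Add(0, -1125), Rational(1, 2)) = Pow(-1125, Rational(1, 2)) = Mul(15, I, Pow(5, Rational(1, 2)))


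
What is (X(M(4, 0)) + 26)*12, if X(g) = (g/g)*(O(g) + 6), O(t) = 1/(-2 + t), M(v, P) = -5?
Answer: 2676/7 ≈ 382.29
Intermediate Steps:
X(g) = 6 + 1/(-2 + g) (X(g) = (g/g)*(1/(-2 + g) + 6) = 1*(6 + 1/(-2 + g)) = 6 + 1/(-2 + g))
(X(M(4, 0)) + 26)*12 = ((-11 + 6*(-5))/(-2 - 5) + 26)*12 = ((-11 - 30)/(-7) + 26)*12 = (-⅐*(-41) + 26)*12 = (41/7 + 26)*12 = (223/7)*12 = 2676/7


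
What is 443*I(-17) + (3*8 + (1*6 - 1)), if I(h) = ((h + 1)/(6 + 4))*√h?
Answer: 29 - 3544*I*√17/5 ≈ 29.0 - 2922.5*I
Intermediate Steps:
I(h) = √h*(⅒ + h/10) (I(h) = ((1 + h)/10)*√h = ((1 + h)*(⅒))*√h = (⅒ + h/10)*√h = √h*(⅒ + h/10))
443*I(-17) + (3*8 + (1*6 - 1)) = 443*(√(-17)*(1 - 17)/10) + (3*8 + (1*6 - 1)) = 443*((⅒)*(I*√17)*(-16)) + (24 + (6 - 1)) = 443*(-8*I*√17/5) + (24 + 5) = -3544*I*√17/5 + 29 = 29 - 3544*I*√17/5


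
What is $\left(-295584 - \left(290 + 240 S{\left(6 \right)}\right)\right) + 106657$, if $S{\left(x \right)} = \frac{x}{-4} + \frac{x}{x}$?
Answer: $-189097$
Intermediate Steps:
$S{\left(x \right)} = 1 - \frac{x}{4}$ ($S{\left(x \right)} = x \left(- \frac{1}{4}\right) + 1 = - \frac{x}{4} + 1 = 1 - \frac{x}{4}$)
$\left(-295584 - \left(290 + 240 S{\left(6 \right)}\right)\right) + 106657 = \left(-295584 - \left(290 + 240 \left(1 - \frac{3}{2}\right)\right)\right) + 106657 = \left(-295584 - 170\right) + 106657 = -295754 + 106657 = -189097$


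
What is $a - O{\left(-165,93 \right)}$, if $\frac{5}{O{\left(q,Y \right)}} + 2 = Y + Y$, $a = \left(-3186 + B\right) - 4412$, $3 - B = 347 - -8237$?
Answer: $- \frac{2976941}{184} \approx -16179.0$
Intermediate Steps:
$B = -8581$ ($B = 3 - \left(347 - -8237\right) = 3 - \left(347 + 8237\right) = 3 - 8584 = -8581$)
$a = -16179$ ($a = \left(-3186 - 8581\right) - 4412 = -11767 - 4412 = -16179$)
$O{\left(q,Y \right)} = \frac{5}{-2 + 2 Y}$ ($O{\left(q,Y \right)} = \frac{5}{-2 + \left(Y + Y\right)} = \frac{5}{-2 + 2 Y}$)
$a - O{\left(-165,93 \right)} = -16179 - \frac{5}{2 \left(-1 + 93\right)} = -16179 - \frac{5}{2 \cdot 92} = -16179 - \frac{5}{2} \cdot \frac{1}{92} = -16179 - \frac{5}{184} = - \frac{2976941}{184}$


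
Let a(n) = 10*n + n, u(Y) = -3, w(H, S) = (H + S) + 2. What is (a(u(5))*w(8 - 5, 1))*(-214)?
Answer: 42372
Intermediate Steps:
w(H, S) = 2 + H + S
a(n) = 11*n
(a(u(5))*w(8 - 5, 1))*(-214) = ((11*(-3))*(2 + (8 - 5) + 1))*(-214) = -33*(2 + 3 + 1)*(-214) = -33*6*(-214) = -198*(-214) = 42372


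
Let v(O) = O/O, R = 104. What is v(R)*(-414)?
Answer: -414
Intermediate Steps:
v(O) = 1
v(R)*(-414) = 1*(-414) = -414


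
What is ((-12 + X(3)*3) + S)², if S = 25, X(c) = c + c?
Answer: 961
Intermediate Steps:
X(c) = 2*c
((-12 + X(3)*3) + S)² = ((-12 + (2*3)*3) + 25)² = ((-12 + 6*3) + 25)² = ((-12 + 18) + 25)² = (6 + 25)² = 31² = 961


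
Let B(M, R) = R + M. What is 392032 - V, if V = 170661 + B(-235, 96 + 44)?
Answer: 221466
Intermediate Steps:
B(M, R) = M + R
V = 170566 (V = 170661 + (-235 + (96 + 44)) = 170661 + (-235 + 140) = 170661 - 95 = 170566)
392032 - V = 392032 - 1*170566 = 392032 - 170566 = 221466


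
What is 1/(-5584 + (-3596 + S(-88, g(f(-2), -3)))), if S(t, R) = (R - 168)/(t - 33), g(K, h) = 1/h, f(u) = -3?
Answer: -363/3331835 ≈ -0.00010895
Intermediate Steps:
S(t, R) = (-168 + R)/(-33 + t)
1/(-5584 + (-3596 + S(-88, g(f(-2), -3)))) = 1/(-5584 + (-3596 + (-168 + 1/(-3))/(-33 - 88))) = 1/(-5584 + (-3596 + (-168 - 1/3)/(-121))) = 1/(-5584 + (-3596 - 1/121*(-505/3))) = 1/(-5584 + (-3596 + 505/363)) = 1/(-5584 - 1304843/363) = 1/(-3331835/363) = -363/3331835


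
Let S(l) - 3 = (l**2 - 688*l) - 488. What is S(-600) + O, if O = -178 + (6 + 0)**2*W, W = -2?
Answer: 772065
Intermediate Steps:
S(l) = -485 + l**2 - 688*l (S(l) = 3 + ((l**2 - 688*l) - 488) = 3 + (-488 + l**2 - 688*l) = -485 + l**2 - 688*l)
O = -250 (O = -178 + (6 + 0)**2*(-2) = -178 + 6**2*(-2) = -178 + 36*(-2) = -178 - 72 = -250)
S(-600) + O = (-485 + (-600)**2 - 688*(-600)) - 250 = (-485 + 360000 + 412800) - 250 = 772315 - 250 = 772065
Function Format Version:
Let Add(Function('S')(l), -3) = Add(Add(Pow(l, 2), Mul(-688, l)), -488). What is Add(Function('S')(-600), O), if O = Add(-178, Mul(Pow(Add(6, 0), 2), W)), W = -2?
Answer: 772065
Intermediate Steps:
Function('S')(l) = Add(-485, Pow(l, 2), Mul(-688, l)) (Function('S')(l) = Add(3, Add(Add(Pow(l, 2), Mul(-688, l)), -488)) = Add(3, Add(-488, Pow(l, 2), Mul(-688, l))) = Add(-485, Pow(l, 2), Mul(-688, l)))
O = -250 (O = Add(-178, Mul(Pow(Add(6, 0), 2), -2)) = Add(-178, Mul(Pow(6, 2), -2)) = Add(-178, Mul(36, -2)) = Add(-178, -72) = -250)
Add(Function('S')(-600), O) = Add(Add(-485, Pow(-600, 2), Mul(-688, -600)), -250) = Add(Add(-485, 360000, 412800), -250) = Add(772315, -250) = 772065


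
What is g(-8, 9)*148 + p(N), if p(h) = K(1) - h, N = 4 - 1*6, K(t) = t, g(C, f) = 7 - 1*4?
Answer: 447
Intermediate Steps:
g(C, f) = 3 (g(C, f) = 7 - 4 = 3)
N = -2 (N = 4 - 6 = -2)
p(h) = 1 - h
g(-8, 9)*148 + p(N) = 3*148 + (1 - 1*(-2)) = 444 + (1 + 2) = 444 + 3 = 447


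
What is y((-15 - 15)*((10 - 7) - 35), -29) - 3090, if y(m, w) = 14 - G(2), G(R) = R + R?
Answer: -3080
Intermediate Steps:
G(R) = 2*R
y(m, w) = 10 (y(m, w) = 14 - 2*2 = 14 - 1*4 = 14 - 4 = 10)
y((-15 - 15)*((10 - 7) - 35), -29) - 3090 = 10 - 3090 = -3080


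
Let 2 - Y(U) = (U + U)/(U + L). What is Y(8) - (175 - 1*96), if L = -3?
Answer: -401/5 ≈ -80.200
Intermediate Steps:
Y(U) = 2 - 2*U/(-3 + U) (Y(U) = 2 - (U + U)/(U - 3) = 2 - 2*U/(-3 + U))
Y(8) - (175 - 1*96) = -6/(-3 + 8) - (175 - 1*96) = -6/5 - (175 - 96) = -6*⅕ - 1*79 = -6/5 - 79 = -401/5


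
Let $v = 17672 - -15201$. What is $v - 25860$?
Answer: $7013$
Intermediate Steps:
$v = 32873$ ($v = 17672 + 15201 = 32873$)
$v - 25860 = 32873 - 25860 = 7013$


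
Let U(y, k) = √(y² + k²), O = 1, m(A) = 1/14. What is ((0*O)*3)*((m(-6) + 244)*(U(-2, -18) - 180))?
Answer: 0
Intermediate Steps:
m(A) = 1/14
U(y, k) = √(k² + y²)
((0*O)*3)*((m(-6) + 244)*(U(-2, -18) - 180)) = ((0*1)*3)*((1/14 + 244)*(√((-18)² + (-2)²) - 180)) = (0*3)*(3417*(√(324 + 4) - 180)/14) = 0*(3417*(√328 - 180)/14) = 0*(3417*(2*√82 - 180)/14) = 0*(3417*(-180 + 2*√82)/14) = 0*(-307530/7 + 3417*√82/7) = 0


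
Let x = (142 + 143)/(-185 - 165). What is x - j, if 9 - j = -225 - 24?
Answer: -18117/70 ≈ -258.81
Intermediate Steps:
j = 258 (j = 9 - (-225 - 24) = 9 - 1*(-249) = 9 + 249 = 258)
x = -57/70 (x = 285/(-350) = 285*(-1/350) = -57/70 ≈ -0.81429)
x - j = -57/70 - 1*258 = -57/70 - 258 = -18117/70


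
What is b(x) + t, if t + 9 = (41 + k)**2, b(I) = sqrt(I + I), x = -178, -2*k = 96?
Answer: 40 + 2*I*sqrt(89) ≈ 40.0 + 18.868*I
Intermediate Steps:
k = -48 (k = -1/2*96 = -48)
b(I) = sqrt(2)*sqrt(I) (b(I) = sqrt(2*I) = sqrt(2)*sqrt(I))
t = 40 (t = -9 + (41 - 48)**2 = -9 + (-7)**2 = -9 + 49 = 40)
b(x) + t = sqrt(2)*sqrt(-178) + 40 = sqrt(2)*(I*sqrt(178)) + 40 = 2*I*sqrt(89) + 40 = 40 + 2*I*sqrt(89)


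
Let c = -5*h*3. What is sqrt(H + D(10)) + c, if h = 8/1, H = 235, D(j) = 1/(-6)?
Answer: -120 + sqrt(8454)/6 ≈ -104.68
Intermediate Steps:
D(j) = -1/6
h = 8 (h = 8*1 = 8)
c = -120 (c = -5*8*3 = -40*3 = -120)
sqrt(H + D(10)) + c = sqrt(235 - 1/6) - 120 = sqrt(1409/6) - 120 = sqrt(8454)/6 - 120 = -120 + sqrt(8454)/6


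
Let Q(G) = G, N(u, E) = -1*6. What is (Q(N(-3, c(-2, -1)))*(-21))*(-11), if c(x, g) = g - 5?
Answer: -1386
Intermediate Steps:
c(x, g) = -5 + g
N(u, E) = -6
(Q(N(-3, c(-2, -1)))*(-21))*(-11) = -6*(-21)*(-11) = 126*(-11) = -1386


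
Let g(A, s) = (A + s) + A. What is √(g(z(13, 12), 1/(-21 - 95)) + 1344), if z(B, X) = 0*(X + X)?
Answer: √4521187/58 ≈ 36.660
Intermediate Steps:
z(B, X) = 0 (z(B, X) = 0*(2*X) = 0)
g(A, s) = s + 2*A
√(g(z(13, 12), 1/(-21 - 95)) + 1344) = √((1/(-21 - 95) + 2*0) + 1344) = √((1/(-116) + 0) + 1344) = √((-1/116 + 0) + 1344) = √(-1/116 + 1344) = √(155903/116) = √4521187/58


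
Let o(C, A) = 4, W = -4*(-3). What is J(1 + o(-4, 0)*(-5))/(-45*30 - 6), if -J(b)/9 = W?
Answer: 9/113 ≈ 0.079646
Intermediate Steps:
W = 12
J(b) = -108 (J(b) = -9*12 = -108)
J(1 + o(-4, 0)*(-5))/(-45*30 - 6) = -108/(-45*30 - 6) = -108/(-1350 - 6) = -108/(-1356) = -108*(-1/1356) = 9/113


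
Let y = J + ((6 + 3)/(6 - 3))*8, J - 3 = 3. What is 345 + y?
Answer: 375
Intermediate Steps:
J = 6 (J = 3 + 3 = 6)
y = 30 (y = 6 + ((6 + 3)/(6 - 3))*8 = 6 + (9/3)*8 = 6 + (9*(⅓))*8 = 6 + 3*8 = 6 + 24 = 30)
345 + y = 345 + 30 = 375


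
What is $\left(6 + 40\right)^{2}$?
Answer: $2116$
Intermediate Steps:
$\left(6 + 40\right)^{2} = 46^{2} = 2116$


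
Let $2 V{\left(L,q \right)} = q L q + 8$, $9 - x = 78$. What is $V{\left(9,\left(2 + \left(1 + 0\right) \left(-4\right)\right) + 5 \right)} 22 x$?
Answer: $-67551$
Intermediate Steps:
$x = -69$ ($x = 9 - 78 = -69$)
$V{\left(L,q \right)} = 4 + \frac{L q^{2}}{2}$ ($V{\left(L,q \right)} = \frac{q L q + 8}{2} = \frac{L q q + 8}{2} = \frac{L q^{2} + 8}{2} = \frac{8 + L q^{2}}{2} = 4 + \frac{L q^{2}}{2}$)
$V{\left(9,\left(2 + \left(1 + 0\right) \left(-4\right)\right) + 5 \right)} 22 x = \left(4 + \frac{1}{2} \cdot 9 \left(\left(2 + \left(1 + 0\right) \left(-4\right)\right) + 5\right)^{2}\right) 22 \left(-69\right) = \left(4 + \frac{1}{2} \cdot 9 \left(\left(2 + 1 \left(-4\right)\right) + 5\right)^{2}\right) 22 \left(-69\right) = \left(4 + \frac{1}{2} \cdot 9 \left(\left(2 - 4\right) + 5\right)^{2}\right) 22 \left(-69\right) = \left(4 + \frac{1}{2} \cdot 9 \left(-2 + 5\right)^{2}\right) 22 \left(-69\right) = \left(4 + \frac{1}{2} \cdot 9 \cdot 3^{2}\right) 22 \left(-69\right) = \left(4 + \frac{1}{2} \cdot 9 \cdot 9\right) 22 \left(-69\right) = \left(4 + \frac{81}{2}\right) 22 \left(-69\right) = \frac{89}{2} \cdot 22 \left(-69\right) = 979 \left(-69\right) = -67551$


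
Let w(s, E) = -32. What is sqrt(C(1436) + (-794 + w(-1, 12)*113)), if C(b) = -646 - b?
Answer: 2*I*sqrt(1623) ≈ 80.573*I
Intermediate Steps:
sqrt(C(1436) + (-794 + w(-1, 12)*113)) = sqrt((-646 - 1*1436) + (-794 - 32*113)) = sqrt((-646 - 1436) + (-794 - 3616)) = sqrt(-2082 - 4410) = sqrt(-6492) = 2*I*sqrt(1623)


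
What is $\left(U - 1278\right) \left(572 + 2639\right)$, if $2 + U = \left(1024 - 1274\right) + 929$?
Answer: $-1929811$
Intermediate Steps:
$U = 677$ ($U = -2 + \left(\left(1024 - 1274\right) + 929\right) = -2 + \left(-250 + 929\right) = -2 + 679 = 677$)
$\left(U - 1278\right) \left(572 + 2639\right) = \left(677 - 1278\right) \left(572 + 2639\right) = \left(-601\right) 3211 = -1929811$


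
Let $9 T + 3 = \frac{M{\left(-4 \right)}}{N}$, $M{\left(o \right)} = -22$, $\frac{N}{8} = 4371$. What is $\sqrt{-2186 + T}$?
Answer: $\frac{i \sqrt{1503766839909}}{26226} \approx 46.758 i$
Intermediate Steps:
$N = 34968$ ($N = 8 \cdot 4371 = 34968$)
$T = - \frac{52463}{157356}$ ($T = - \frac{1}{3} + \frac{\left(-22\right) \frac{1}{34968}}{9} = - \frac{1}{3} + \frac{1}{9} \left(- \frac{11}{17484}\right) = - \frac{1}{3} - \frac{11}{157356} = - \frac{52463}{157356} \approx -0.3334$)
$\sqrt{-2186 + T} = \sqrt{-2186 - \frac{52463}{157356}} = \sqrt{- \frac{344032679}{157356}} = \frac{i \sqrt{1503766839909}}{26226}$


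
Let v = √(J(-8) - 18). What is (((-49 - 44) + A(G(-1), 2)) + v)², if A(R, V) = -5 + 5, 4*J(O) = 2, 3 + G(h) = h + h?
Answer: (186 - I*√70)²/4 ≈ 8631.5 - 778.09*I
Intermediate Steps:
G(h) = -3 + 2*h (G(h) = -3 + (h + h) = -3 + 2*h)
J(O) = ½ (J(O) = (¼)*2 = ½)
v = I*√70/2 (v = √(½ - 18) = √(-35/2) = I*√70/2 ≈ 4.1833*I)
A(R, V) = 0
(((-49 - 44) + A(G(-1), 2)) + v)² = (((-49 - 44) + 0) + I*√70/2)² = ((-93 + 0) + I*√70/2)² = (-93 + I*√70/2)²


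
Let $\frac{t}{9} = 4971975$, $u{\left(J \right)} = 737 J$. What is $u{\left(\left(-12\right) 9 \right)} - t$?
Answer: $-44827371$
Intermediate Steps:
$t = 44747775$ ($t = 9 \cdot 4971975 = 44747775$)
$u{\left(\left(-12\right) 9 \right)} - t = 737 \left(\left(-12\right) 9\right) - 44747775 = 737 \left(-108\right) - 44747775 = -79596 - 44747775 = -44827371$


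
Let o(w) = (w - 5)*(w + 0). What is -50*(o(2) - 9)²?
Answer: -11250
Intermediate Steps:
o(w) = w*(-5 + w) (o(w) = (-5 + w)*w = w*(-5 + w))
-50*(o(2) - 9)² = -50*(2*(-5 + 2) - 9)² = -50*(2*(-3) - 9)² = -50*(-6 - 9)² = -50*(-15)² = -50*225 = -11250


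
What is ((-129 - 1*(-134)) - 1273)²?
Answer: 1607824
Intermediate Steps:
((-129 - 1*(-134)) - 1273)² = ((-129 + 134) - 1273)² = (5 - 1273)² = (-1268)² = 1607824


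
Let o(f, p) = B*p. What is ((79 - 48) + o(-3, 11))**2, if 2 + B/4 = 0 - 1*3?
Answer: 35721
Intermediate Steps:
B = -20 (B = -8 + 4*(0 - 1*3) = -8 + 4*(0 - 3) = -8 + 4*(-3) = -8 - 12 = -20)
o(f, p) = -20*p
((79 - 48) + o(-3, 11))**2 = ((79 - 48) - 20*11)**2 = (31 - 220)**2 = (-189)**2 = 35721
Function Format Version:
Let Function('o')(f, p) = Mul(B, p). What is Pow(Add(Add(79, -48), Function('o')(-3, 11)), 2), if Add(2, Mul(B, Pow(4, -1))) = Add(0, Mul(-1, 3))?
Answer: 35721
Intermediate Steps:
B = -20 (B = Add(-8, Mul(4, Add(0, Mul(-1, 3)))) = Add(-8, Mul(4, Add(0, -3))) = Add(-8, Mul(4, -3)) = Add(-8, -12) = -20)
Function('o')(f, p) = Mul(-20, p)
Pow(Add(Add(79, -48), Function('o')(-3, 11)), 2) = Pow(Add(Add(79, -48), Mul(-20, 11)), 2) = Pow(Add(31, -220), 2) = Pow(-189, 2) = 35721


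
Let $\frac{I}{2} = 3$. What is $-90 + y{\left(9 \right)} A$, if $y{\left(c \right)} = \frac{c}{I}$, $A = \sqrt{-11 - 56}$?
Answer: $-90 + \frac{3 i \sqrt{67}}{2} \approx -90.0 + 12.278 i$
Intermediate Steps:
$I = 6$ ($I = 2 \cdot 3 = 6$)
$A = i \sqrt{67}$ ($A = \sqrt{-67} = i \sqrt{67} \approx 8.1853 i$)
$y{\left(c \right)} = \frac{c}{6}$
$-90 + y{\left(9 \right)} A = -90 + \frac{1}{6} \cdot 9 i \sqrt{67} = -90 + \frac{3 i \sqrt{67}}{2}$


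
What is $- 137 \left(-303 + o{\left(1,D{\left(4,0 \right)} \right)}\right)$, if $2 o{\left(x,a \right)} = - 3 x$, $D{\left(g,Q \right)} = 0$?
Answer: $\frac{83433}{2} \approx 41717.0$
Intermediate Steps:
$o{\left(x,a \right)} = - \frac{3 x}{2}$ ($o{\left(x,a \right)} = \frac{\left(-3\right) x}{2} = - \frac{3 x}{2}$)
$- 137 \left(-303 + o{\left(1,D{\left(4,0 \right)} \right)}\right) = - 137 \left(-303 - \frac{3}{2}\right) = \left(-137\right) \left(- \frac{609}{2}\right) = \frac{83433}{2}$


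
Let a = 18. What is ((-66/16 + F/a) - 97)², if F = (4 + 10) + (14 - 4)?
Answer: 5736025/576 ≈ 9958.4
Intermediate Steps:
F = 24 (F = 14 + 10 = 24)
((-66/16 + F/a) - 97)² = ((-66/16 + 24/18) - 97)² = ((-66*1/16 + 24*(1/18)) - 97)² = ((-33/8 + 4/3) - 97)² = (-67/24 - 97)² = (-2395/24)² = 5736025/576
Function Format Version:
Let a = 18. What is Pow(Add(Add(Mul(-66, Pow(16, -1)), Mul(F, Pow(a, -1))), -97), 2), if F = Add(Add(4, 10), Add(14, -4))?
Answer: Rational(5736025, 576) ≈ 9958.4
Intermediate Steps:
F = 24 (F = Add(14, 10) = 24)
Pow(Add(Add(Mul(-66, Pow(16, -1)), Mul(F, Pow(a, -1))), -97), 2) = Pow(Add(Add(Mul(-66, Pow(16, -1)), Mul(24, Pow(18, -1))), -97), 2) = Pow(Add(Add(Mul(-66, Rational(1, 16)), Mul(24, Rational(1, 18))), -97), 2) = Pow(Add(Add(Rational(-33, 8), Rational(4, 3)), -97), 2) = Pow(Add(Rational(-67, 24), -97), 2) = Pow(Rational(-2395, 24), 2) = Rational(5736025, 576)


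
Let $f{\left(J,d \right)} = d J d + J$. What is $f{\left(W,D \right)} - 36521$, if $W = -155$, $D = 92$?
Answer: $-1348596$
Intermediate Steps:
$f{\left(J,d \right)} = J + J d^{2}$ ($f{\left(J,d \right)} = J d d + J = J d^{2} + J = J + J d^{2}$)
$f{\left(W,D \right)} - 36521 = - 155 \left(1 + 92^{2}\right) - 36521 = - 155 \left(1 + 8464\right) - 36521 = \left(-155\right) 8465 - 36521 = -1312075 - 36521 = -1348596$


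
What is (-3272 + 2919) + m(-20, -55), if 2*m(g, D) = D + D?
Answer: -408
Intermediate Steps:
m(g, D) = D (m(g, D) = (D + D)/2 = (2*D)/2 = D)
(-3272 + 2919) + m(-20, -55) = (-3272 + 2919) - 55 = -353 - 55 = -408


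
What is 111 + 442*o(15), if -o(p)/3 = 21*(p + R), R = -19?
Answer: 111495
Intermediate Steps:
o(p) = 1197 - 63*p (o(p) = -63*(p - 19) = -63*(-19 + p) = -3*(-399 + 21*p) = 1197 - 63*p)
111 + 442*o(15) = 111 + 442*(1197 - 63*15) = 111 + 442*(1197 - 945) = 111 + 442*252 = 111 + 111384 = 111495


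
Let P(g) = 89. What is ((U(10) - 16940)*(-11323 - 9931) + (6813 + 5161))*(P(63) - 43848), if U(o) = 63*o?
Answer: -15169701219926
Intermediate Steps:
((U(10) - 16940)*(-11323 - 9931) + (6813 + 5161))*(P(63) - 43848) = ((63*10 - 16940)*(-11323 - 9931) + (6813 + 5161))*(89 - 43848) = ((630 - 16940)*(-21254) + 11974)*(-43759) = (-16310*(-21254) + 11974)*(-43759) = (346652740 + 11974)*(-43759) = 346664714*(-43759) = -15169701219926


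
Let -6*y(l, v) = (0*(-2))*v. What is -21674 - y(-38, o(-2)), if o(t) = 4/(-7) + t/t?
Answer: -21674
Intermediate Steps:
o(t) = 3/7 (o(t) = 4*(-1/7) + 1 = -4/7 + 1 = 3/7)
y(l, v) = 0 (y(l, v) = -0*(-2)*v/6 = -0*v = -1/6*0 = 0)
-21674 - y(-38, o(-2)) = -21674 - 1*0 = -21674 + 0 = -21674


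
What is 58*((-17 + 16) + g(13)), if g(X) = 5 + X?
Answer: 986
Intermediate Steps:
58*((-17 + 16) + g(13)) = 58*((-17 + 16) + (5 + 13)) = 58*(-1 + 18) = 58*17 = 986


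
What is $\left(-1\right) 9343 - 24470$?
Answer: $-33813$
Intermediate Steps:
$\left(-1\right) 9343 - 24470 = -9343 - 24470 = -33813$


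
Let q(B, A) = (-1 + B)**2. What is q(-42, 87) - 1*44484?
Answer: -42635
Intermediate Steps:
q(-42, 87) - 1*44484 = (-1 - 42)**2 - 1*44484 = (-43)**2 - 44484 = 1849 - 44484 = -42635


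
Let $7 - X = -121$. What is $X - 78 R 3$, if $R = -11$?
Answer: $2702$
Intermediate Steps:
$X = 128$ ($X = 7 - -121 = 7 + 121 = 128$)
$X - 78 R 3 = 128 - 78 \left(\left(-11\right) 3\right) = 128 - -2574 = 128 + 2574 = 2702$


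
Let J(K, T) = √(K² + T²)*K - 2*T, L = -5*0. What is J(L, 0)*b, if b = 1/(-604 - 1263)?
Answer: 0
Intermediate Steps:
L = 0
J(K, T) = -2*T + K*√(K² + T²) (J(K, T) = K*√(K² + T²) - 2*T = -2*T + K*√(K² + T²))
b = -1/1867 (b = 1/(-1867) = -1/1867 ≈ -0.00053562)
J(L, 0)*b = (-2*0 + 0*√(0² + 0²))*(-1/1867) = (0 + 0*√(0 + 0))*(-1/1867) = (0 + 0*√0)*(-1/1867) = (0 + 0*0)*(-1/1867) = (0 + 0)*(-1/1867) = 0*(-1/1867) = 0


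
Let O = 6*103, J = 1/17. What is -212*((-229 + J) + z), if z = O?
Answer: -1402168/17 ≈ -82481.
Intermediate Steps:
J = 1/17 ≈ 0.058824
O = 618
z = 618
-212*((-229 + J) + z) = -212*((-229 + 1/17) + 618) = -212*(-3892/17 + 618) = -212*6614/17 = -1402168/17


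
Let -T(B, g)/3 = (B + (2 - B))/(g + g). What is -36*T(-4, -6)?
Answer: -18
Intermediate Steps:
T(B, g) = -3/g (T(B, g) = -3*(B + (2 - B))/(g + g) = -6/(2*g) = -6*1/(2*g) = -3/g)
-36*T(-4, -6) = -(-108)/(-6) = -(-108)*(-1)/6 = -36*½ = -18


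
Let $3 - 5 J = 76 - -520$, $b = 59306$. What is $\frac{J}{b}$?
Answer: $- \frac{593}{296530} \approx -0.0019998$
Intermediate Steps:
$J = - \frac{593}{5}$ ($J = \frac{3}{5} - \frac{76 - -520}{5} = \frac{3}{5} - \frac{76 + 520}{5} = \frac{3}{5} - \frac{596}{5} = - \frac{593}{5} \approx -118.6$)
$\frac{J}{b} = - \frac{593}{5 \cdot 59306} = \left(- \frac{593}{5}\right) \frac{1}{59306} = - \frac{593}{296530}$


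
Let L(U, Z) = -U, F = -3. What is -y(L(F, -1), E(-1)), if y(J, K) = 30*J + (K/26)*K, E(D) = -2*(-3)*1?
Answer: -1188/13 ≈ -91.385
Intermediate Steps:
E(D) = 6 (E(D) = 6*1 = 6)
y(J, K) = 30*J + K²/26 (y(J, K) = 30*J + (K*(1/26))*K = 30*J + (K/26)*K = 30*J + K²/26)
-y(L(F, -1), E(-1)) = -(30*(-1*(-3)) + (1/26)*6²) = -(30*3 + (1/26)*36) = -(90 + 18/13) = -1*1188/13 = -1188/13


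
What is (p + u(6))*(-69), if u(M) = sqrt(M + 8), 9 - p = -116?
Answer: -8625 - 69*sqrt(14) ≈ -8883.2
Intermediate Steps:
p = 125 (p = 9 - 1*(-116) = 9 + 116 = 125)
u(M) = sqrt(8 + M)
(p + u(6))*(-69) = (125 + sqrt(8 + 6))*(-69) = (125 + sqrt(14))*(-69) = -8625 - 69*sqrt(14)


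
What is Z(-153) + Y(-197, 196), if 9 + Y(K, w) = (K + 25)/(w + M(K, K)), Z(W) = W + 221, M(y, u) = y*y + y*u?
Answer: 2295427/38907 ≈ 58.998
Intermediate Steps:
M(y, u) = y² + u*y
Z(W) = 221 + W
Y(K, w) = -9 + (25 + K)/(w + 2*K²) (Y(K, w) = -9 + (K + 25)/(w + K*(K + K)) = -9 + (25 + K)/(w + K*(2*K)) = -9 + (25 + K)/(w + 2*K²))
Z(-153) + Y(-197, 196) = (221 - 153) + (25 - 197 - 18*(-197)² - 9*196)/(196 + 2*(-197)²) = 68 + (25 - 197 - 18*38809 - 1764)/(196 + 2*38809) = 68 + (25 - 197 - 698562 - 1764)/(196 + 77618) = 68 - 700498/77814 = 68 + (1/77814)*(-700498) = 68 - 350249/38907 = 2295427/38907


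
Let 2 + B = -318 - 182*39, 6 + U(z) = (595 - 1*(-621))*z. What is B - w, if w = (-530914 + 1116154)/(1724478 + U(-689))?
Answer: -822217513/110831 ≈ -7418.7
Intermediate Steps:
U(z) = -6 + 1216*z (U(z) = -6 + (595 - 1*(-621))*z = -6 + (595 + 621)*z = -6 + 1216*z)
w = 73155/110831 (w = (-530914 + 1116154)/(1724478 + (-6 + 1216*(-689))) = 585240/(1724478 + (-6 - 837824)) = 585240/(1724478 - 837830) = 585240/886648 = 585240*(1/886648) = 73155/110831 ≈ 0.66006)
B = -7418 (B = -2 + (-318 - 182*39) = -2 + (-318 - 7098) = -2 - 7416 = -7418)
B - w = -7418 - 1*73155/110831 = -7418 - 73155/110831 = -822217513/110831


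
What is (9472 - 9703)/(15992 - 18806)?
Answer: 11/134 ≈ 0.082090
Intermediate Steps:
(9472 - 9703)/(15992 - 18806) = -231/(-2814) = -231*(-1/2814) = 11/134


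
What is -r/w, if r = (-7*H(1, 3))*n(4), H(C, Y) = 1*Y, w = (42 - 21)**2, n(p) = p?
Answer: 4/21 ≈ 0.19048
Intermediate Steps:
w = 441 (w = 21**2 = 441)
H(C, Y) = Y
r = -84 (r = -7*3*4 = -21*4 = -84)
-r/w = -(-84)/441 = -1*(-4/21) = 4/21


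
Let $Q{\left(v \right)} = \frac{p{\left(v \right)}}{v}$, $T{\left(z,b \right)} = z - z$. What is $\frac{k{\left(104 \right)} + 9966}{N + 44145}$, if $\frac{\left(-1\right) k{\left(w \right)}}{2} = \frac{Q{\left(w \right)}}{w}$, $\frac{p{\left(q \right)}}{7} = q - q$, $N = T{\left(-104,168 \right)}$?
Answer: $\frac{3322}{14715} \approx 0.22576$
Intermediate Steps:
$T{\left(z,b \right)} = 0$
$N = 0$
$p{\left(q \right)} = 0$ ($p{\left(q \right)} = 7 \left(q - q\right) = 7 \cdot 0 = 0$)
$Q{\left(v \right)} = 0$ ($Q{\left(v \right)} = \frac{0}{v} = 0$)
$k{\left(w \right)} = 0$ ($k{\left(w \right)} = - 2 \frac{0}{w} = \left(-2\right) 0 = 0$)
$\frac{k{\left(104 \right)} + 9966}{N + 44145} = \frac{0 + 9966}{0 + 44145} = \frac{9966}{44145} = 9966 \cdot \frac{1}{44145} = \frac{3322}{14715}$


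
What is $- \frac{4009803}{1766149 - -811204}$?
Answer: $- \frac{4009803}{2577353} \approx -1.5558$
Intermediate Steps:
$- \frac{4009803}{1766149 - -811204} = - \frac{4009803}{1766149 + 811204} = - \frac{4009803}{2577353}$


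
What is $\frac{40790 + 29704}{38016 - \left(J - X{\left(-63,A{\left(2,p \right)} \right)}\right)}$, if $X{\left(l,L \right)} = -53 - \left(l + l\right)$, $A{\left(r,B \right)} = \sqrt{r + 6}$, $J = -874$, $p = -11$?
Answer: $\frac{70494}{38963} \approx 1.8093$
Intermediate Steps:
$A{\left(r,B \right)} = \sqrt{6 + r}$
$X{\left(l,L \right)} = -53 - 2 l$
$\frac{40790 + 29704}{38016 - \left(J - X{\left(-63,A{\left(2,p \right)} \right)}\right)} = \frac{40790 + 29704}{38016 - -947} = \frac{70494}{38016 + \left(\left(-53 + 126\right) + 874\right)} = \frac{70494}{38016 + \left(73 + 874\right)} = \frac{70494}{38016 + 947} = \frac{70494}{38963}$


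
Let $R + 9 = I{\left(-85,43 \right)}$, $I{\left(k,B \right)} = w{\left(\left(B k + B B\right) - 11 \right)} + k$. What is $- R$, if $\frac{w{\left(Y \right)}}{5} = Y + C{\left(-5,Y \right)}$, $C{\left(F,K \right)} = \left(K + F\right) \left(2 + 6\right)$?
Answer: $82059$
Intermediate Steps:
$C{\left(F,K \right)} = 8 F + 8 K$ ($C{\left(F,K \right)} = \left(F + K\right) 8 = 8 F + 8 K$)
$w{\left(Y \right)} = -200 + 45 Y$ ($w{\left(Y \right)} = 5 \left(Y + \left(8 \left(-5\right) + 8 Y\right)\right) = 5 \left(Y + \left(-40 + 8 Y\right)\right) = 5 \left(-40 + 9 Y\right) = -200 + 45 Y$)
$I{\left(k,B \right)} = -695 + k + 45 B^{2} + 45 B k$ ($I{\left(k,B \right)} = \left(-200 + 45 \left(\left(B k + B B\right) - 11\right)\right) + k = \left(-200 + 45 \left(\left(B k + B^{2}\right) - 11\right)\right) + k = \left(-200 + 45 \left(\left(B^{2} + B k\right) - 11\right)\right) + k = \left(-200 + 45 \left(-11 + B^{2} + B k\right)\right) + k = \left(-200 + \left(-495 + 45 B^{2} + 45 B k\right)\right) + k = \left(-695 + 45 B^{2} + 45 B k\right) + k = -695 + k + 45 B^{2} + 45 B k$)
$R = -82059$ ($R = -9 + \left(-695 - 85 + 45 \cdot 43^{2} + 45 \cdot 43 \left(-85\right)\right) = -9 - 82050 = -82059$)
$- R = \left(-1\right) \left(-82059\right) = 82059$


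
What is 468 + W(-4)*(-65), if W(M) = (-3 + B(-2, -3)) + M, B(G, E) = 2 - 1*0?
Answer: 793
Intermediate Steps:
B(G, E) = 2 (B(G, E) = 2 + 0 = 2)
W(M) = -1 + M (W(M) = (-3 + 2) + M = -1 + M)
468 + W(-4)*(-65) = 468 + (-1 - 4)*(-65) = 468 - 5*(-65) = 468 + 325 = 793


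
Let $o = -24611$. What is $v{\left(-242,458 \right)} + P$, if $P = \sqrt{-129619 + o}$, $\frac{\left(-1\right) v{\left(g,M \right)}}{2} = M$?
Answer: $-916 + i \sqrt{154230} \approx -916.0 + 392.72 i$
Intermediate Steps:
$v{\left(g,M \right)} = - 2 M$
$P = i \sqrt{154230}$ ($P = \sqrt{-129619 - 24611} = \sqrt{-154230} = i \sqrt{154230} \approx 392.72 i$)
$v{\left(-242,458 \right)} + P = \left(-2\right) 458 + i \sqrt{154230} = -916 + i \sqrt{154230}$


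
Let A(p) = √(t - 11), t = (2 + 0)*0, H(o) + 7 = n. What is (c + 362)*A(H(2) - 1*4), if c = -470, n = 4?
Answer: -108*I*√11 ≈ -358.2*I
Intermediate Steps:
H(o) = -3 (H(o) = -7 + 4 = -3)
t = 0 (t = 2*0 = 0)
A(p) = I*√11 (A(p) = √(0 - 11) = √(-11) = I*√11)
(c + 362)*A(H(2) - 1*4) = (-470 + 362)*(I*√11) = -108*I*√11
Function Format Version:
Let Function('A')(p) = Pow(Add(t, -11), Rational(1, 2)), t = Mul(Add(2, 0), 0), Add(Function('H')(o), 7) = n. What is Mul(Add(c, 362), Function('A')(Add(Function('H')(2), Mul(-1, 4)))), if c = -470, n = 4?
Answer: Mul(-108, I, Pow(11, Rational(1, 2))) ≈ Mul(-358.20, I)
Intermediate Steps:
Function('H')(o) = -3 (Function('H')(o) = Add(-7, 4) = -3)
t = 0 (t = Mul(2, 0) = 0)
Function('A')(p) = Mul(I, Pow(11, Rational(1, 2))) (Function('A')(p) = Pow(Add(0, -11), Rational(1, 2)) = Pow(-11, Rational(1, 2)) = Mul(I, Pow(11, Rational(1, 2))))
Mul(Add(c, 362), Function('A')(Add(Function('H')(2), Mul(-1, 4)))) = Mul(Add(-470, 362), Mul(I, Pow(11, Rational(1, 2)))) = Mul(-108, Mul(I, Pow(11, Rational(1, 2)))) = Mul(-108, I, Pow(11, Rational(1, 2)))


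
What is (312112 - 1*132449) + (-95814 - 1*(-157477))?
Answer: 241326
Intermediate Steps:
(312112 - 1*132449) + (-95814 - 1*(-157477)) = (312112 - 132449) + (-95814 + 157477) = 179663 + 61663 = 241326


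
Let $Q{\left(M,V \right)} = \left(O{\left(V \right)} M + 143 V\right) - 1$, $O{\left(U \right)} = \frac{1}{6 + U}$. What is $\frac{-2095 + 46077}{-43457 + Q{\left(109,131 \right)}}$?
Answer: $- \frac{3012767}{1693608} \approx -1.7789$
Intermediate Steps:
$Q{\left(M,V \right)} = -1 + 143 V + \frac{M}{6 + V}$ ($Q{\left(M,V \right)} = \left(\frac{M}{6 + V} + 143 V\right) - 1 = \left(143 V + \frac{M}{6 + V}\right) - 1 = -1 + 143 V + \frac{M}{6 + V}$)
$\frac{-2095 + 46077}{-43457 + Q{\left(109,131 \right)}} = \frac{-2095 + 46077}{-43457 + \frac{109 + \left(-1 + 143 \cdot 131\right) \left(6 + 131\right)}{6 + 131}} = \frac{43982}{-43457 + \frac{109 + \left(-1 + 18733\right) 137}{137}} = \frac{43982}{-43457 + \frac{109 + 18732 \cdot 137}{137}} = \frac{43982}{-43457 + \frac{109 + 2566284}{137}} = \frac{43982}{-43457 + \frac{1}{137} \cdot 2566393} = \frac{43982}{-43457 + \frac{2566393}{137}} = \frac{43982}{- \frac{3387216}{137}} = 43982 \left(- \frac{137}{3387216}\right) = - \frac{3012767}{1693608}$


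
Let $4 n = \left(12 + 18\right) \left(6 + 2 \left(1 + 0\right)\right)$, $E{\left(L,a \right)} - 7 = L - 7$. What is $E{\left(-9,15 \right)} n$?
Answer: $-540$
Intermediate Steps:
$E{\left(L,a \right)} = L$ ($E{\left(L,a \right)} = 7 + \left(L - 7\right) = 7 + \left(-7 + L\right) = L$)
$n = 60$ ($n = \frac{\left(12 + 18\right) \left(6 + 2 \left(1 + 0\right)\right)}{4} = \frac{30 \left(6 + 2 \cdot 1\right)}{4} = \frac{30 \left(6 + 2\right)}{4} = \frac{30 \cdot 8}{4} = \frac{1}{4} \cdot 240 = 60$)
$E{\left(-9,15 \right)} n = \left(-9\right) 60 = -540$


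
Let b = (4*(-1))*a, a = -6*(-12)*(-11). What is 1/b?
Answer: 1/3168 ≈ 0.00031566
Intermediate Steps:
a = -792 (a = 72*(-11) = -792)
b = 3168 (b = (4*(-1))*(-792) = -4*(-792) = 3168)
1/b = 1/3168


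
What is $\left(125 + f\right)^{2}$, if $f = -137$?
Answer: $144$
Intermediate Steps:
$\left(125 + f\right)^{2} = \left(125 - 137\right)^{2} = \left(-12\right)^{2} = 144$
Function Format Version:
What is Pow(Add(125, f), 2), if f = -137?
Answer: 144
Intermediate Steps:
Pow(Add(125, f), 2) = Pow(Add(125, -137), 2) = Pow(-12, 2) = 144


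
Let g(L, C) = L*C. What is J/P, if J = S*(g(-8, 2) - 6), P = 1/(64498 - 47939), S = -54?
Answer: 19672092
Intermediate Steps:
P = 1/16559 ≈ 6.0390e-5
g(L, C) = C*L
J = 1188 (J = -54*(2*(-8) - 6) = -54*(-16 - 6) = -54*(-22) = 1188)
J/P = 1188/(1/16559) = 1188*16559 = 19672092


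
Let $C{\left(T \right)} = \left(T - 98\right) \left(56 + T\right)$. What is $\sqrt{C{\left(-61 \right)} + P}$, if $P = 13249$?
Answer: $2 \sqrt{3511} \approx 118.51$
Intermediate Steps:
$C{\left(T \right)} = \left(-98 + T\right) \left(56 + T\right)$
$\sqrt{C{\left(-61 \right)} + P} = \sqrt{\left(-5488 + \left(-61\right)^{2} - -2562\right) + 13249} = \sqrt{\left(-5488 + 3721 + 2562\right) + 13249} = \sqrt{795 + 13249} = \sqrt{14044} = 2 \sqrt{3511}$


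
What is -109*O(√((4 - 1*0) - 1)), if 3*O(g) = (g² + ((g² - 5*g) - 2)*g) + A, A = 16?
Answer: -436/3 - 109*√3/3 ≈ -208.26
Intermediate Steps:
O(g) = 16/3 + g²/3 + g*(-2 + g² - 5*g)/3 (O(g) = ((g² + ((g² - 5*g) - 2)*g) + 16)/3 = ((g² + (-2 + g² - 5*g)*g) + 16)/3 = ((g² + g*(-2 + g² - 5*g)) + 16)/3 = (16 + g² + g*(-2 + g² - 5*g))/3 = 16/3 + g²/3 + g*(-2 + g² - 5*g)/3)
-109*O(√((4 - 1*0) - 1)) = -109*(16/3 - (4 + 0) - 2*√((4 - 1*0) - 1)/3 + (√((4 - 1*0) - 1))³/3) = -109*(16/3 - 4*(√((4 + 0) - 1))²/3 - 2*√((4 + 0) - 1)/3 + (√((4 + 0) - 1))³/3) = -109*(16/3 - 4*(√(4 - 1))²/3 - 2*√(4 - 1)/3 + (√(4 - 1))³/3) = -109*(16/3 - 4*(√3)²/3 - 2*√3/3 + (√3)³/3) = -109*(16/3 - 4/3*3 - 2*√3/3 + (3*√3)/3) = -109*(16/3 - 4 - 2*√3/3 + √3) = -109*(4/3 + √3/3) = -436/3 - 109*√3/3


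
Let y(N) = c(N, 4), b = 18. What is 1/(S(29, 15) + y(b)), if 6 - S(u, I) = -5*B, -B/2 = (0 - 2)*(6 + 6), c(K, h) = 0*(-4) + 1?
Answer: 1/247 ≈ 0.0040486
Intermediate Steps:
c(K, h) = 1 (c(K, h) = 0 + 1 = 1)
B = 48 (B = -2*(0 - 2)*(6 + 6) = -(-4)*12 = -2*(-24) = 48)
S(u, I) = 246 (S(u, I) = 6 - (-5)*48 = 6 - 1*(-240) = 6 + 240 = 246)
y(N) = 1
1/(S(29, 15) + y(b)) = 1/(246 + 1) = 1/247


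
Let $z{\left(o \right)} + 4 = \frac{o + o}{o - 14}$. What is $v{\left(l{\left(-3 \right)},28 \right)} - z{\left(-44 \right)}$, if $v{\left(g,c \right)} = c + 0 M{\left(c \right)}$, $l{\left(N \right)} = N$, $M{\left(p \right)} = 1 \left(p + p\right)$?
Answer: $\frac{884}{29} \approx 30.483$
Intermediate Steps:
$M{\left(p \right)} = 2 p$ ($M{\left(p \right)} = 1 \cdot 2 p = 2 p$)
$z{\left(o \right)} = -4 + \frac{2 o}{-14 + o}$ ($z{\left(o \right)} = -4 + \frac{o + o}{o - 14} = -4 + \frac{2 o}{-14 + o}$)
$v{\left(g,c \right)} = c$ ($v{\left(g,c \right)} = c + 0 \cdot 2 c = c + 0 = c$)
$v{\left(l{\left(-3 \right)},28 \right)} - z{\left(-44 \right)} = 28 - \frac{2 \left(28 - -44\right)}{-14 - 44} = 28 - \frac{2 \left(28 + 44\right)}{-58} = 28 - 2 \left(- \frac{1}{58}\right) 72 = 28 - - \frac{72}{29} = 28 + \frac{72}{29} = \frac{884}{29}$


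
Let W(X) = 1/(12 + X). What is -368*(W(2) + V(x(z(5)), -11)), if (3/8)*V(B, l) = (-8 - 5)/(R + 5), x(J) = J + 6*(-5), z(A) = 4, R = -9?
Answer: -67528/21 ≈ -3215.6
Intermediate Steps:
x(J) = -30 + J (x(J) = J - 30 = -30 + J)
V(B, l) = 26/3 (V(B, l) = 8*((-8 - 5)/(-9 + 5))/3 = 8*(-13/(-4))/3 = 8*(-13*(-¼))/3 = (8/3)*(13/4) = 26/3)
-368*(W(2) + V(x(z(5)), -11)) = -368*(1/(12 + 2) + 26/3) = -368*(1/14 + 26/3) = -368*367/42 = -67528/21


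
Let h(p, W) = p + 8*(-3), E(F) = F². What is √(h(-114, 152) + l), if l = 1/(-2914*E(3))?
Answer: 7*I*√215230954/8742 ≈ 11.747*I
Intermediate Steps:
h(p, W) = -24 + p (h(p, W) = p - 24 = -24 + p)
l = -1/26226 (l = 1/(-2914*3²) = 1/(-2914*9) = 1/(-26226) = -1/26226 ≈ -3.8130e-5)
√(h(-114, 152) + l) = √((-24 - 114) - 1/26226) = √(-138 - 1/26226) = √(-3619189/26226) = 7*I*√215230954/8742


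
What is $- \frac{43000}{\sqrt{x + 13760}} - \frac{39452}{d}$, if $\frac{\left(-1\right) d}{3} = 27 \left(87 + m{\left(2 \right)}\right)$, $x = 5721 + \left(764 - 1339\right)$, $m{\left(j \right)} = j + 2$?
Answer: $\frac{5636}{1053} - \frac{21500 \sqrt{18906}}{9453} \approx -307.38$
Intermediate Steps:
$m{\left(j \right)} = 2 + j$
$x = 5146$ ($x = 5721 + \left(764 - 1339\right) = 5721 - 575 = 5146$)
$d = -7371$ ($d = - 3 \cdot 27 \left(87 + \left(2 + 2\right)\right) = - 3 \cdot 27 \left(87 + 4\right) = - 3 \cdot 27 \cdot 91 = \left(-3\right) 2457 = -7371$)
$- \frac{43000}{\sqrt{x + 13760}} - \frac{39452}{d} = - \frac{43000}{\sqrt{5146 + 13760}} - \frac{39452}{-7371} = - \frac{43000}{\sqrt{18906}} - - \frac{5636}{1053} = - 43000 \frac{\sqrt{18906}}{18906} + \frac{5636}{1053} = - \frac{21500 \sqrt{18906}}{9453} + \frac{5636}{1053} = \frac{5636}{1053} - \frac{21500 \sqrt{18906}}{9453}$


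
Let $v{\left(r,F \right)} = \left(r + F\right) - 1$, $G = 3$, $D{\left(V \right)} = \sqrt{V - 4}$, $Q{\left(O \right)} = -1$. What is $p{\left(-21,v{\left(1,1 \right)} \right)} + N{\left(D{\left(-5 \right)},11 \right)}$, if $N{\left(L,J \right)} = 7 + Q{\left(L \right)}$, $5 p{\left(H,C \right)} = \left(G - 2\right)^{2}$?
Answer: $\frac{31}{5} \approx 6.2$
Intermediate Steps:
$D{\left(V \right)} = \sqrt{-4 + V}$
$v{\left(r,F \right)} = -1 + F + r$ ($v{\left(r,F \right)} = \left(F + r\right) - 1 = -1 + F + r$)
$p{\left(H,C \right)} = \frac{1}{5}$ ($p{\left(H,C \right)} = \frac{\left(3 - 2\right)^{2}}{5} = \frac{1^{2}}{5} = \frac{1}{5} \cdot 1 = \frac{1}{5}$)
$N{\left(L,J \right)} = 6$ ($N{\left(L,J \right)} = 7 - 1 = 6$)
$p{\left(-21,v{\left(1,1 \right)} \right)} + N{\left(D{\left(-5 \right)},11 \right)} = \frac{1}{5} + 6 = \frac{31}{5}$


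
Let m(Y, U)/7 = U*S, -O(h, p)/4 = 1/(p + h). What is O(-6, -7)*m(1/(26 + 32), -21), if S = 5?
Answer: -2940/13 ≈ -226.15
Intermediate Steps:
O(h, p) = -4/(h + p) (O(h, p) = -4/(p + h) = -4/(h + p))
m(Y, U) = 35*U (m(Y, U) = 7*(U*5) = 7*(5*U) = 35*U)
O(-6, -7)*m(1/(26 + 32), -21) = (-4/(-6 - 7))*(35*(-21)) = -4/(-13)*(-735) = -4*(-1/13)*(-735) = (4/13)*(-735) = -2940/13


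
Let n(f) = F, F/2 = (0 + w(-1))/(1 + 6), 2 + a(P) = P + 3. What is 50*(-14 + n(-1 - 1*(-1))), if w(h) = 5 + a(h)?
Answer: -4400/7 ≈ -628.57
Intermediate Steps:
a(P) = 1 + P (a(P) = -2 + (P + 3) = -2 + (3 + P) = 1 + P)
w(h) = 6 + h (w(h) = 5 + (1 + h) = 6 + h)
F = 10/7 (F = 2*((0 + (6 - 1))/(1 + 6)) = 2*((0 + 5)/7) = 2*(5*(⅐)) = 2*(5/7) = 10/7 ≈ 1.4286)
n(f) = 10/7
50*(-14 + n(-1 - 1*(-1))) = 50*(-14 + 10/7) = 50*(-88/7) = -4400/7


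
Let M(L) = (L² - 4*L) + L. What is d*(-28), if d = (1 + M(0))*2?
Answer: -56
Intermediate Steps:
M(L) = L² - 3*L
d = 2 (d = (1 + 0*(-3 + 0))*2 = (1 + 0*(-3))*2 = (1 + 0)*2 = 1*2 = 2)
d*(-28) = 2*(-28) = -56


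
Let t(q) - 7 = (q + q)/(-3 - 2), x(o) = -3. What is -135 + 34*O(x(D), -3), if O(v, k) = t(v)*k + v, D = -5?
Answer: -5367/5 ≈ -1073.4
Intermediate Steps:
t(q) = 7 - 2*q/5 (t(q) = 7 + (q + q)/(-3 - 2) = 7 + (2*q)/(-5) = 7 + (2*q)*(-1/5) = 7 - 2*q/5)
O(v, k) = v + k*(7 - 2*v/5) (O(v, k) = (7 - 2*v/5)*k + v = k*(7 - 2*v/5) + v = v + k*(7 - 2*v/5))
-135 + 34*O(x(D), -3) = -135 + 34*(-3 - 1/5*(-3)*(-35 + 2*(-3))) = -135 + 34*(-3 - 1/5*(-3)*(-35 - 6)) = -135 + 34*(-3 - 1/5*(-3)*(-41)) = -135 + 34*(-3 - 123/5) = -135 + 34*(-138/5) = -135 - 4692/5 = -5367/5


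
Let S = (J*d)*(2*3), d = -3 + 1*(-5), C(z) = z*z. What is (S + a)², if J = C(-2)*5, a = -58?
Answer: 1036324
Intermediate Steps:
C(z) = z²
d = -8 (d = -3 - 5 = -8)
J = 20 (J = (-2)²*5 = 4*5 = 20)
S = -960 (S = (20*(-8))*(2*3) = -160*6 = -960)
(S + a)² = (-960 - 58)² = (-1018)² = 1036324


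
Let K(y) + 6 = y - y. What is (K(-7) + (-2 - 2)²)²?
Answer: 100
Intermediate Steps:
K(y) = -6 (K(y) = -6 + (y - y) = -6 + 0 = -6)
(K(-7) + (-2 - 2)²)² = (-6 + (-2 - 2)²)² = (-6 + (-4)²)² = (-6 + 16)² = 10² = 100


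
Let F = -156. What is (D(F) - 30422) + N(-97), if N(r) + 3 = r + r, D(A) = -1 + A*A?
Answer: -6284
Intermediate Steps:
D(A) = -1 + A²
N(r) = -3 + 2*r (N(r) = -3 + (r + r) = -3 + 2*r)
(D(F) - 30422) + N(-97) = ((-1 + (-156)²) - 30422) + (-3 + 2*(-97)) = ((-1 + 24336) - 30422) + (-3 - 194) = (24335 - 30422) - 197 = -6087 - 197 = -6284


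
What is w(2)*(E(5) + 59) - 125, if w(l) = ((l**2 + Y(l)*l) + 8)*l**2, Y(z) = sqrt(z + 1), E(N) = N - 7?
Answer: 2611 + 456*sqrt(3) ≈ 3400.8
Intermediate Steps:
E(N) = -7 + N
Y(z) = sqrt(1 + z)
w(l) = l**2*(8 + l**2 + l*sqrt(1 + l)) (w(l) = ((l**2 + sqrt(1 + l)*l) + 8)*l**2 = ((l**2 + l*sqrt(1 + l)) + 8)*l**2 = (8 + l**2 + l*sqrt(1 + l))*l**2 = l**2*(8 + l**2 + l*sqrt(1 + l)))
w(2)*(E(5) + 59) - 125 = (2**2*(8 + 2**2 + 2*sqrt(1 + 2)))*((-7 + 5) + 59) - 125 = (4*(8 + 4 + 2*sqrt(3)))*(-2 + 59) - 125 = (4*(12 + 2*sqrt(3)))*57 - 125 = (48 + 8*sqrt(3))*57 - 125 = (2736 + 456*sqrt(3)) - 125 = 2611 + 456*sqrt(3)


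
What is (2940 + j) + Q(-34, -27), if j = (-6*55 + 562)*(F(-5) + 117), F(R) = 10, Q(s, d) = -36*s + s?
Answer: 33594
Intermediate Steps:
Q(s, d) = -35*s
j = 29464 (j = (-6*55 + 562)*(10 + 117) = (-330 + 562)*127 = 232*127 = 29464)
(2940 + j) + Q(-34, -27) = (2940 + 29464) - 35*(-34) = 32404 + 1190 = 33594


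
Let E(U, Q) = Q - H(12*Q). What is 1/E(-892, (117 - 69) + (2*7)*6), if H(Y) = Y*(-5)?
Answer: 1/8052 ≈ 0.00012419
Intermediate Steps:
H(Y) = -5*Y
E(U, Q) = 61*Q (E(U, Q) = Q - (-5)*12*Q = Q - (-60)*Q = Q + 60*Q = 61*Q)
1/E(-892, (117 - 69) + (2*7)*6) = 1/(61*((117 - 69) + (2*7)*6)) = 1/(61*(48 + 14*6)) = 1/(61*(48 + 84)) = 1/(61*132) = 1/8052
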